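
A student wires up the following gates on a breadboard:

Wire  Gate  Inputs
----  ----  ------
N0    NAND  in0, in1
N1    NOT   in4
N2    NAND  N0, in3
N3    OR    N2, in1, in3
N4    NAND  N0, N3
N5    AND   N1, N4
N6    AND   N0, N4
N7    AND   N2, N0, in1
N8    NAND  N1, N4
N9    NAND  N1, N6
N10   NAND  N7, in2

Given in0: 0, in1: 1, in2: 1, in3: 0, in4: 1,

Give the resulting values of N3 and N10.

N0 = in0 NAND in1 = 0 NAND 1 = 1
N2 = N0 NAND in3 = 1 NAND 0 = 1
N3 = N2 OR in1 OR in3 = 1 OR 1 OR 0 = 1
N7 = N2 AND N0 AND in1 = 1 AND 1 AND 1 = 1
N10 = N7 NAND in2 = 1 NAND 1 = 0

N3 = 1, N10 = 0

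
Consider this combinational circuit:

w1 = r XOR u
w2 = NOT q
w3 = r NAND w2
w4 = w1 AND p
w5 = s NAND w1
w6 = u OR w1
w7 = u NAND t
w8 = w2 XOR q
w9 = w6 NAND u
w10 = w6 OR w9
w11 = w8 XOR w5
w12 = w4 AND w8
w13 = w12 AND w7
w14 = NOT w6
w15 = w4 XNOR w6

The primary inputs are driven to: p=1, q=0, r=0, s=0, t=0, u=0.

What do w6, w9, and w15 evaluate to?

w1 = r XOR u = 0 XOR 0 = 0
w4 = w1 AND p = 0 AND 1 = 0
w6 = u OR w1 = 0 OR 0 = 0
w9 = w6 NAND u = 0 NAND 0 = 1
w15 = w4 XNOR w6 = 0 XNOR 0 = 1

w6 = 0  w9 = 1  w15 = 1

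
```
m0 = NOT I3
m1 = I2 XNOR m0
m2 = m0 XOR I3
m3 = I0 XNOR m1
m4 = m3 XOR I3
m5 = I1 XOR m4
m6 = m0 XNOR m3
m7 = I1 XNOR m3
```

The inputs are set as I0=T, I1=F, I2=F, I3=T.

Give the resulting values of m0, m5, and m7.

m0 = NOT I3 = NOT T = F
m1 = I2 XNOR m0 = F XNOR F = T
m3 = I0 XNOR m1 = T XNOR T = T
m4 = m3 XOR I3 = T XOR T = F
m5 = I1 XOR m4 = F XOR F = F
m7 = I1 XNOR m3 = F XNOR T = F

m0 = F, m5 = F, m7 = F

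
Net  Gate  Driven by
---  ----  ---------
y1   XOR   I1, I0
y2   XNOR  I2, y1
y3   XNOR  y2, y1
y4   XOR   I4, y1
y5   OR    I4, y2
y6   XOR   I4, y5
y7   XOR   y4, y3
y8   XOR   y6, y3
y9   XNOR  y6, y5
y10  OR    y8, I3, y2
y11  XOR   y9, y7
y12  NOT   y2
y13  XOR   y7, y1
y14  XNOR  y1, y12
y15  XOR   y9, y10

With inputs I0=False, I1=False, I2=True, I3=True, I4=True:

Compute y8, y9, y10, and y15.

y8 = True, y9 = False, y10 = True, y15 = True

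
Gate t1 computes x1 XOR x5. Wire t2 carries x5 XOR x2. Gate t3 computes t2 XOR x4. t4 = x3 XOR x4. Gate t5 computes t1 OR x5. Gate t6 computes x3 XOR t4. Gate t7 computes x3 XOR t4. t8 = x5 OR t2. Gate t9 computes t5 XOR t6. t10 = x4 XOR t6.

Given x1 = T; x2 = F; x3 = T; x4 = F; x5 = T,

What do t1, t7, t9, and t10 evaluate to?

t1 = F  t7 = F  t9 = T  t10 = F

t1 = x1 XOR x5 = T XOR T = F
t4 = x3 XOR x4 = T XOR F = T
t5 = t1 OR x5 = F OR T = T
t6 = x3 XOR t4 = T XOR T = F
t7 = x3 XOR t4 = T XOR T = F
t9 = t5 XOR t6 = T XOR F = T
t10 = x4 XOR t6 = F XOR F = F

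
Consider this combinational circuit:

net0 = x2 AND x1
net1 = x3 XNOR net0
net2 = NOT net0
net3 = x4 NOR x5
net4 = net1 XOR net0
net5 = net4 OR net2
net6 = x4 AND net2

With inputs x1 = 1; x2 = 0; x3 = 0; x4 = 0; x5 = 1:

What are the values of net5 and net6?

net0 = x2 AND x1 = 0 AND 1 = 0
net1 = x3 XNOR net0 = 0 XNOR 0 = 1
net2 = NOT net0 = NOT 0 = 1
net4 = net1 XOR net0 = 1 XOR 0 = 1
net5 = net4 OR net2 = 1 OR 1 = 1
net6 = x4 AND net2 = 0 AND 1 = 0

net5 = 1; net6 = 0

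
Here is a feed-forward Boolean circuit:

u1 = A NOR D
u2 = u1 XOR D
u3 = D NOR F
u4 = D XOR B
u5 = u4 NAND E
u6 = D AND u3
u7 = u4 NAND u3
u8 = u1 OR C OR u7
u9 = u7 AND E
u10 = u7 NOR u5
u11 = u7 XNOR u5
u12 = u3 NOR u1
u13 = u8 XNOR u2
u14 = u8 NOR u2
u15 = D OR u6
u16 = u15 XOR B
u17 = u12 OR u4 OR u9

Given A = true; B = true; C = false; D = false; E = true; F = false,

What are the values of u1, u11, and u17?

u1 = false, u11 = true, u17 = true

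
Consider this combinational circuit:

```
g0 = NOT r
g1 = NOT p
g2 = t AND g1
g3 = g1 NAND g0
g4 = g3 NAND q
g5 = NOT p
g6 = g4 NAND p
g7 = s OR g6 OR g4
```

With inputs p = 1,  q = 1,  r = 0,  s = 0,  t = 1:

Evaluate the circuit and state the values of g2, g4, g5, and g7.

g0 = NOT r = NOT 0 = 1
g1 = NOT p = NOT 1 = 0
g2 = t AND g1 = 1 AND 0 = 0
g3 = g1 NAND g0 = 0 NAND 1 = 1
g4 = g3 NAND q = 1 NAND 1 = 0
g5 = NOT p = NOT 1 = 0
g6 = g4 NAND p = 0 NAND 1 = 1
g7 = s OR g6 OR g4 = 0 OR 1 OR 0 = 1

g2 = 0, g4 = 0, g5 = 0, g7 = 1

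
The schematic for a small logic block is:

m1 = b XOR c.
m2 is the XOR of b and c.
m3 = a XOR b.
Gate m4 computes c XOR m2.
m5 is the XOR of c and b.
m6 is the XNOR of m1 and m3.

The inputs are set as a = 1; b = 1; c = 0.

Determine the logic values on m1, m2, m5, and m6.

m1 = b XOR c = 1 XOR 0 = 1
m2 = b XOR c = 1 XOR 0 = 1
m3 = a XOR b = 1 XOR 1 = 0
m5 = c XOR b = 0 XOR 1 = 1
m6 = m1 XNOR m3 = 1 XNOR 0 = 0

m1 = 1  m2 = 1  m5 = 1  m6 = 0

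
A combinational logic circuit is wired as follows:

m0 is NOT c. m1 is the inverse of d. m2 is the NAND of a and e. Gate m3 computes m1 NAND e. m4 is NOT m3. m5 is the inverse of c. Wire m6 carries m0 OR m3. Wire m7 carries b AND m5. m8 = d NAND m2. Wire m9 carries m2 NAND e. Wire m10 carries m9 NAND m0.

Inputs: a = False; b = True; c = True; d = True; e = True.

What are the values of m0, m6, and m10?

m0 = False  m6 = True  m10 = True

m0 = NOT c = NOT True = False
m1 = NOT d = NOT True = False
m2 = a NAND e = False NAND True = True
m3 = m1 NAND e = False NAND True = True
m6 = m0 OR m3 = False OR True = True
m9 = m2 NAND e = True NAND True = False
m10 = m9 NAND m0 = False NAND False = True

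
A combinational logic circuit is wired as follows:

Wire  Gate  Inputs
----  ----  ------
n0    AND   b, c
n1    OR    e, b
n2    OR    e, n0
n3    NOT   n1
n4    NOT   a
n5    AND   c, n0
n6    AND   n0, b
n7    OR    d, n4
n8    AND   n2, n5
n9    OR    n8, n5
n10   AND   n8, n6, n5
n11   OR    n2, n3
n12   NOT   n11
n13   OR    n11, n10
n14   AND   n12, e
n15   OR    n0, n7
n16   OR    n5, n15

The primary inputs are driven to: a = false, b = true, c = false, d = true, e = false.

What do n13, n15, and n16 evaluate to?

n13 = false, n15 = true, n16 = true

n0 = b AND c = true AND false = false
n1 = e OR b = false OR true = true
n2 = e OR n0 = false OR false = false
n3 = NOT n1 = NOT true = false
n4 = NOT a = NOT false = true
n5 = c AND n0 = false AND false = false
n6 = n0 AND b = false AND true = false
n7 = d OR n4 = true OR true = true
n8 = n2 AND n5 = false AND false = false
n10 = n8 AND n6 AND n5 = false AND false AND false = false
n11 = n2 OR n3 = false OR false = false
n13 = n11 OR n10 = false OR false = false
n15 = n0 OR n7 = false OR true = true
n16 = n5 OR n15 = false OR true = true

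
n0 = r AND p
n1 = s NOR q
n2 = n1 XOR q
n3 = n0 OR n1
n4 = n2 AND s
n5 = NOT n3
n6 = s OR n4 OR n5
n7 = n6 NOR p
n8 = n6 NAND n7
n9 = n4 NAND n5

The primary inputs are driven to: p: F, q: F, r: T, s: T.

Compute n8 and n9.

n8 = T, n9 = T

n0 = r AND p = T AND F = F
n1 = s NOR q = T NOR F = F
n2 = n1 XOR q = F XOR F = F
n3 = n0 OR n1 = F OR F = F
n4 = n2 AND s = F AND T = F
n5 = NOT n3 = NOT F = T
n6 = s OR n4 OR n5 = T OR F OR T = T
n7 = n6 NOR p = T NOR F = F
n8 = n6 NAND n7 = T NAND F = T
n9 = n4 NAND n5 = F NAND T = T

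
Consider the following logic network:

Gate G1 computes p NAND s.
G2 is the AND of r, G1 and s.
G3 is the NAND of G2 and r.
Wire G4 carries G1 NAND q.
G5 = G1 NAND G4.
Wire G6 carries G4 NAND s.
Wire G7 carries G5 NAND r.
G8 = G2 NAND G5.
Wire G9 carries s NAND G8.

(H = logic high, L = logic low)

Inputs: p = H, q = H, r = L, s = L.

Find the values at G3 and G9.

G1 = p NAND s = H NAND L = H
G2 = r AND G1 AND s = L AND H AND L = L
G3 = G2 NAND r = L NAND L = H
G4 = G1 NAND q = H NAND H = L
G5 = G1 NAND G4 = H NAND L = H
G8 = G2 NAND G5 = L NAND H = H
G9 = s NAND G8 = L NAND H = H

G3 = H, G9 = H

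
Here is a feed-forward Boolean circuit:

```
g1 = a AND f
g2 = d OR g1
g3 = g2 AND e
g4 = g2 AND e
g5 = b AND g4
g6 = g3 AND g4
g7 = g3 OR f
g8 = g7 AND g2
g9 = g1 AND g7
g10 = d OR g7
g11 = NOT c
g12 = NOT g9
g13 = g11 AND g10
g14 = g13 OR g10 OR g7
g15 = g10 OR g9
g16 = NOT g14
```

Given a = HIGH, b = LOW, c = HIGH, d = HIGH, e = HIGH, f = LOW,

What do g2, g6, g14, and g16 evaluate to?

g1 = a AND f = HIGH AND LOW = LOW
g2 = d OR g1 = HIGH OR LOW = HIGH
g3 = g2 AND e = HIGH AND HIGH = HIGH
g4 = g2 AND e = HIGH AND HIGH = HIGH
g6 = g3 AND g4 = HIGH AND HIGH = HIGH
g7 = g3 OR f = HIGH OR LOW = HIGH
g10 = d OR g7 = HIGH OR HIGH = HIGH
g11 = NOT c = NOT HIGH = LOW
g13 = g11 AND g10 = LOW AND HIGH = LOW
g14 = g13 OR g10 OR g7 = LOW OR HIGH OR HIGH = HIGH
g16 = NOT g14 = NOT HIGH = LOW

g2 = HIGH; g6 = HIGH; g14 = HIGH; g16 = LOW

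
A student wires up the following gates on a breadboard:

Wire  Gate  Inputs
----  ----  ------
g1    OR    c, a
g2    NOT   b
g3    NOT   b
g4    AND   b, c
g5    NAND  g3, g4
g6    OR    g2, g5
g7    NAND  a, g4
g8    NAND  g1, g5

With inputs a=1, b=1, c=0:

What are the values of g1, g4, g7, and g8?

g1 = c OR a = 0 OR 1 = 1
g3 = NOT b = NOT 1 = 0
g4 = b AND c = 1 AND 0 = 0
g5 = g3 NAND g4 = 0 NAND 0 = 1
g7 = a NAND g4 = 1 NAND 0 = 1
g8 = g1 NAND g5 = 1 NAND 1 = 0

g1 = 1, g4 = 0, g7 = 1, g8 = 0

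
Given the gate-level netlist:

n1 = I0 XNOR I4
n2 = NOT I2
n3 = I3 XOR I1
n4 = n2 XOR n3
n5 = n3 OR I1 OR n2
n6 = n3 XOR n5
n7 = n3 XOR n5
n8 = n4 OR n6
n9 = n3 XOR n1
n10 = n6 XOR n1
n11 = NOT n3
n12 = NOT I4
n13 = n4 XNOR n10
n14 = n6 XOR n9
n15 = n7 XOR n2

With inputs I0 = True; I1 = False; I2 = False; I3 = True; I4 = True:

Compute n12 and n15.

n2 = NOT I2 = NOT False = True
n3 = I3 XOR I1 = True XOR False = True
n5 = n3 OR I1 OR n2 = True OR False OR True = True
n7 = n3 XOR n5 = True XOR True = False
n12 = NOT I4 = NOT True = False
n15 = n7 XOR n2 = False XOR True = True

n12 = False  n15 = True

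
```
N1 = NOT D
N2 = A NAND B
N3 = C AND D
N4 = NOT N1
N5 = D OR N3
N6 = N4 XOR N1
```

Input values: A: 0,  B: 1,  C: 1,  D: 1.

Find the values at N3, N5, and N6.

N1 = NOT D = NOT 1 = 0
N3 = C AND D = 1 AND 1 = 1
N4 = NOT N1 = NOT 0 = 1
N5 = D OR N3 = 1 OR 1 = 1
N6 = N4 XOR N1 = 1 XOR 0 = 1

N3 = 1, N5 = 1, N6 = 1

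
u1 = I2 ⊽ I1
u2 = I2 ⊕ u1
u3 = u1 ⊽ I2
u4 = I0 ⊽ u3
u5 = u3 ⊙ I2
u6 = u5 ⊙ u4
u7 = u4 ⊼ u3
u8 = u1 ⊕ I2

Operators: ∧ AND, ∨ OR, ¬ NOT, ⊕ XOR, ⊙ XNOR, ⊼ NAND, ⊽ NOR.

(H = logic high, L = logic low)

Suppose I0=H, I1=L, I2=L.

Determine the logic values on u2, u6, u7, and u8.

u1 = I2 NOR I1 = L NOR L = H
u2 = I2 XOR u1 = L XOR H = H
u3 = u1 NOR I2 = H NOR L = L
u4 = I0 NOR u3 = H NOR L = L
u5 = u3 XNOR I2 = L XNOR L = H
u6 = u5 XNOR u4 = H XNOR L = L
u7 = u4 NAND u3 = L NAND L = H
u8 = u1 XOR I2 = H XOR L = H

u2 = H; u6 = L; u7 = H; u8 = H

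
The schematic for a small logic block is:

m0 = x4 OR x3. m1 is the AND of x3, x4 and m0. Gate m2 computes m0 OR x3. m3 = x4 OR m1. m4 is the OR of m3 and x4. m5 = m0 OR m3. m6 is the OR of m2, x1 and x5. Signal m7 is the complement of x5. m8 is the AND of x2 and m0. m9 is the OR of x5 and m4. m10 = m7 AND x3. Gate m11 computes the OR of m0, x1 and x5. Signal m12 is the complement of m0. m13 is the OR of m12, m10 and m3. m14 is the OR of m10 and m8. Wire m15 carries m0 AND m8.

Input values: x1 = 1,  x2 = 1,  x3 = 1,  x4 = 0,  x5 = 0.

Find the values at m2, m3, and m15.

m0 = x4 OR x3 = 0 OR 1 = 1
m1 = x3 AND x4 AND m0 = 1 AND 0 AND 1 = 0
m2 = m0 OR x3 = 1 OR 1 = 1
m3 = x4 OR m1 = 0 OR 0 = 0
m8 = x2 AND m0 = 1 AND 1 = 1
m15 = m0 AND m8 = 1 AND 1 = 1

m2 = 1, m3 = 0, m15 = 1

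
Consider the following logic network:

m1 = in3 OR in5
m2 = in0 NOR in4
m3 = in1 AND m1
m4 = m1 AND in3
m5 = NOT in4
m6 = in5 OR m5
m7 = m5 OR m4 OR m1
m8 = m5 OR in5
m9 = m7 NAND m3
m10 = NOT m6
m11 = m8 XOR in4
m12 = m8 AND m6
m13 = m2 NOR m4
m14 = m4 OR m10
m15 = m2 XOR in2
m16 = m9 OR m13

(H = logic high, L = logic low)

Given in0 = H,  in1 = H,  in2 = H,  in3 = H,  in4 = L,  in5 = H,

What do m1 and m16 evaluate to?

m1 = in3 OR in5 = H OR H = H
m2 = in0 NOR in4 = H NOR L = L
m3 = in1 AND m1 = H AND H = H
m4 = m1 AND in3 = H AND H = H
m5 = NOT in4 = NOT L = H
m7 = m5 OR m4 OR m1 = H OR H OR H = H
m9 = m7 NAND m3 = H NAND H = L
m13 = m2 NOR m4 = L NOR H = L
m16 = m9 OR m13 = L OR L = L

m1 = H  m16 = L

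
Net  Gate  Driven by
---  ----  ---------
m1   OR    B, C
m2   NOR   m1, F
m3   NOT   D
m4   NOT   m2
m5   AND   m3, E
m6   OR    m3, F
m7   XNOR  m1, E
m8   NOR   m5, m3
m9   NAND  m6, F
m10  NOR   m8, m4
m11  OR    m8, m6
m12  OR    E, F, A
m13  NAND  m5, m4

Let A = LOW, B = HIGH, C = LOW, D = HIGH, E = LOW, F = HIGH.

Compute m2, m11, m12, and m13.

m2 = LOW; m11 = HIGH; m12 = HIGH; m13 = HIGH

m1 = B OR C = HIGH OR LOW = HIGH
m2 = m1 NOR F = HIGH NOR HIGH = LOW
m3 = NOT D = NOT HIGH = LOW
m4 = NOT m2 = NOT LOW = HIGH
m5 = m3 AND E = LOW AND LOW = LOW
m6 = m3 OR F = LOW OR HIGH = HIGH
m8 = m5 NOR m3 = LOW NOR LOW = HIGH
m11 = m8 OR m6 = HIGH OR HIGH = HIGH
m12 = E OR F OR A = LOW OR HIGH OR LOW = HIGH
m13 = m5 NAND m4 = LOW NAND HIGH = HIGH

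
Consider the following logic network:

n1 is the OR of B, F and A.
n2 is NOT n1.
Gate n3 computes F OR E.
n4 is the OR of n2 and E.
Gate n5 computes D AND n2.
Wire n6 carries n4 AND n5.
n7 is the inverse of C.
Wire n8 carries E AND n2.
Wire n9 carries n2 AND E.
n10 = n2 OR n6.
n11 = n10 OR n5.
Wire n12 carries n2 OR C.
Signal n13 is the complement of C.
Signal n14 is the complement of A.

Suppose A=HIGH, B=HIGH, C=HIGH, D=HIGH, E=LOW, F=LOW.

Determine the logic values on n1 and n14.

n1 = HIGH, n14 = LOW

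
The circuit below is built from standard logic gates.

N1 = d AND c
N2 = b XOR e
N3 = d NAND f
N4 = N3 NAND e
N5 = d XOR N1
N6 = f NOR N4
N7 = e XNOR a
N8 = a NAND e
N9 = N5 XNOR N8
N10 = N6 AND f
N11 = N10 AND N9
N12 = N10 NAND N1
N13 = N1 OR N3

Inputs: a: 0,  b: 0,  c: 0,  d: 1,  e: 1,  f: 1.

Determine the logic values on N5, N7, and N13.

N1 = d AND c = 1 AND 0 = 0
N3 = d NAND f = 1 NAND 1 = 0
N5 = d XOR N1 = 1 XOR 0 = 1
N7 = e XNOR a = 1 XNOR 0 = 0
N13 = N1 OR N3 = 0 OR 0 = 0

N5 = 1  N7 = 0  N13 = 0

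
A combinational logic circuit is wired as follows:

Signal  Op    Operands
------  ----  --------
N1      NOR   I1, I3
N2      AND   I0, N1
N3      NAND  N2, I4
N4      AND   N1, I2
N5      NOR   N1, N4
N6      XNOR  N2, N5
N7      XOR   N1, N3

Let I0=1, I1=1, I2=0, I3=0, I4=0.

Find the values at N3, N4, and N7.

N1 = I1 NOR I3 = 1 NOR 0 = 0
N2 = I0 AND N1 = 1 AND 0 = 0
N3 = N2 NAND I4 = 0 NAND 0 = 1
N4 = N1 AND I2 = 0 AND 0 = 0
N7 = N1 XOR N3 = 0 XOR 1 = 1

N3 = 1, N4 = 0, N7 = 1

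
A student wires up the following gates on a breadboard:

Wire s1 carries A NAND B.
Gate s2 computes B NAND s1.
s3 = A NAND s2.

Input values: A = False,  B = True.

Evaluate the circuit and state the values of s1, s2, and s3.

s1 = A NAND B = False NAND True = True
s2 = B NAND s1 = True NAND True = False
s3 = A NAND s2 = False NAND False = True

s1 = True  s2 = False  s3 = True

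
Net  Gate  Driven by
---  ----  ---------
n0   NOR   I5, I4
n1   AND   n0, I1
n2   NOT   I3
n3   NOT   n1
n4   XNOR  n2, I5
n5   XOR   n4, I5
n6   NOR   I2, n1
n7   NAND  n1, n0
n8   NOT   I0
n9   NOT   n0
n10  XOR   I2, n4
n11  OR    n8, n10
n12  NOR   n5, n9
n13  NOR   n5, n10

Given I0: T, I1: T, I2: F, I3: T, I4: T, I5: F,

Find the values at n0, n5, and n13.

n0 = I5 NOR I4 = F NOR T = F
n2 = NOT I3 = NOT T = F
n4 = n2 XNOR I5 = F XNOR F = T
n5 = n4 XOR I5 = T XOR F = T
n10 = I2 XOR n4 = F XOR T = T
n13 = n5 NOR n10 = T NOR T = F

n0 = F; n5 = T; n13 = F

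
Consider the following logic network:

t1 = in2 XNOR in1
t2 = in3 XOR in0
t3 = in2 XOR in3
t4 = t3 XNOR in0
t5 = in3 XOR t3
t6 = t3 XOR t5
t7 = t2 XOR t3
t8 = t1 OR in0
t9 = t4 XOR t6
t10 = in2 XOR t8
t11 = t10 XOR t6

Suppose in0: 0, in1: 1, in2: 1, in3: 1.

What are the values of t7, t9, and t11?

t7 = 1, t9 = 0, t11 = 1

t1 = in2 XNOR in1 = 1 XNOR 1 = 1
t2 = in3 XOR in0 = 1 XOR 0 = 1
t3 = in2 XOR in3 = 1 XOR 1 = 0
t4 = t3 XNOR in0 = 0 XNOR 0 = 1
t5 = in3 XOR t3 = 1 XOR 0 = 1
t6 = t3 XOR t5 = 0 XOR 1 = 1
t7 = t2 XOR t3 = 1 XOR 0 = 1
t8 = t1 OR in0 = 1 OR 0 = 1
t9 = t4 XOR t6 = 1 XOR 1 = 0
t10 = in2 XOR t8 = 1 XOR 1 = 0
t11 = t10 XOR t6 = 0 XOR 1 = 1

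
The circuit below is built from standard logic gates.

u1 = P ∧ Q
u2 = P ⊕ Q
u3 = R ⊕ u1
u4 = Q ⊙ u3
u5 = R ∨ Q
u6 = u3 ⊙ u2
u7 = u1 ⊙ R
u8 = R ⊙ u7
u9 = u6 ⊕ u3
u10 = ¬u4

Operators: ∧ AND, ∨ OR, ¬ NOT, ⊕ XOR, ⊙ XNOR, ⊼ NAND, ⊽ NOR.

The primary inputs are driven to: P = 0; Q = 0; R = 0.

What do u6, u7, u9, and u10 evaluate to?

u1 = P AND Q = 0 AND 0 = 0
u2 = P XOR Q = 0 XOR 0 = 0
u3 = R XOR u1 = 0 XOR 0 = 0
u4 = Q XNOR u3 = 0 XNOR 0 = 1
u6 = u3 XNOR u2 = 0 XNOR 0 = 1
u7 = u1 XNOR R = 0 XNOR 0 = 1
u9 = u6 XOR u3 = 1 XOR 0 = 1
u10 = NOT u4 = NOT 1 = 0

u6 = 1  u7 = 1  u9 = 1  u10 = 0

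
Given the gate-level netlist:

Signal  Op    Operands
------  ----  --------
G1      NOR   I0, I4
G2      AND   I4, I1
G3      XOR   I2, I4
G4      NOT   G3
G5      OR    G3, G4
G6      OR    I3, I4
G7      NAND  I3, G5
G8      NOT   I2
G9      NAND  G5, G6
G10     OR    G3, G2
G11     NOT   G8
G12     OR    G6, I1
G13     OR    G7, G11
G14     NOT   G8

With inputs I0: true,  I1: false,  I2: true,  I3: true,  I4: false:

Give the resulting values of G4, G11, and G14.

G3 = I2 XOR I4 = true XOR false = true
G4 = NOT G3 = NOT true = false
G8 = NOT I2 = NOT true = false
G11 = NOT G8 = NOT false = true
G14 = NOT G8 = NOT false = true

G4 = false, G11 = true, G14 = true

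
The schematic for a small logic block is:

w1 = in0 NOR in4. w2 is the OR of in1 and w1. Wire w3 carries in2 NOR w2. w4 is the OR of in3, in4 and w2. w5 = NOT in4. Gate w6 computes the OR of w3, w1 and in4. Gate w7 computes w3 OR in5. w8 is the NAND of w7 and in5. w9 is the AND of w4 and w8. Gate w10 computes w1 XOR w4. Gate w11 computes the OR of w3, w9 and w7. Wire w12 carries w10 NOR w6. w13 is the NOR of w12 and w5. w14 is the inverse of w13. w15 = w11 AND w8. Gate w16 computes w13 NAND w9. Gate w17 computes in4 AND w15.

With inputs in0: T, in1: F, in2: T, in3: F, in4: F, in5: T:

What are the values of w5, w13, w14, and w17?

w5 = T; w13 = F; w14 = T; w17 = F

w1 = in0 NOR in4 = T NOR F = F
w2 = in1 OR w1 = F OR F = F
w3 = in2 NOR w2 = T NOR F = F
w4 = in3 OR in4 OR w2 = F OR F OR F = F
w5 = NOT in4 = NOT F = T
w6 = w3 OR w1 OR in4 = F OR F OR F = F
w7 = w3 OR in5 = F OR T = T
w8 = w7 NAND in5 = T NAND T = F
w9 = w4 AND w8 = F AND F = F
w10 = w1 XOR w4 = F XOR F = F
w11 = w3 OR w9 OR w7 = F OR F OR T = T
w12 = w10 NOR w6 = F NOR F = T
w13 = w12 NOR w5 = T NOR T = F
w14 = NOT w13 = NOT F = T
w15 = w11 AND w8 = T AND F = F
w17 = in4 AND w15 = F AND F = F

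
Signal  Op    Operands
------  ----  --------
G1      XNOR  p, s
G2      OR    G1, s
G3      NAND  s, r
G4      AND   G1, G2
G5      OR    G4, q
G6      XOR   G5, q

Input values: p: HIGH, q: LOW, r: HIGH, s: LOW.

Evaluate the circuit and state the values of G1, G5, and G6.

G1 = p XNOR s = HIGH XNOR LOW = LOW
G2 = G1 OR s = LOW OR LOW = LOW
G4 = G1 AND G2 = LOW AND LOW = LOW
G5 = G4 OR q = LOW OR LOW = LOW
G6 = G5 XOR q = LOW XOR LOW = LOW

G1 = LOW  G5 = LOW  G6 = LOW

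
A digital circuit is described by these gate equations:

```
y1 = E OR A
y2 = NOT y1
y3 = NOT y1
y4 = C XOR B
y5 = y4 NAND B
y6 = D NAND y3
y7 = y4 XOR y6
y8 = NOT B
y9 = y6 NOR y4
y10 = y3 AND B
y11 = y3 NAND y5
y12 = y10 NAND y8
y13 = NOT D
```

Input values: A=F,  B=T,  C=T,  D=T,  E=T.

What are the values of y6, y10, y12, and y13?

y1 = E OR A = T OR F = T
y3 = NOT y1 = NOT T = F
y6 = D NAND y3 = T NAND F = T
y8 = NOT B = NOT T = F
y10 = y3 AND B = F AND T = F
y12 = y10 NAND y8 = F NAND F = T
y13 = NOT D = NOT T = F

y6 = T; y10 = F; y12 = T; y13 = F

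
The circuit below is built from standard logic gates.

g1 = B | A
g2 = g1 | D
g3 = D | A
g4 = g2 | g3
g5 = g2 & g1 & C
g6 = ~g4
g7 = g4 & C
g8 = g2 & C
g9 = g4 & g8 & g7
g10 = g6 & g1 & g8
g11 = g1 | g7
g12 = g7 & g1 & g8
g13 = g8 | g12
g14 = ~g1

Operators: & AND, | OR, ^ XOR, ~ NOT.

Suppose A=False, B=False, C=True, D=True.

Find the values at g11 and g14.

g11 = True  g14 = True

g1 = B OR A = False OR False = False
g2 = g1 OR D = False OR True = True
g3 = D OR A = True OR False = True
g4 = g2 OR g3 = True OR True = True
g7 = g4 AND C = True AND True = True
g11 = g1 OR g7 = False OR True = True
g14 = NOT g1 = NOT False = True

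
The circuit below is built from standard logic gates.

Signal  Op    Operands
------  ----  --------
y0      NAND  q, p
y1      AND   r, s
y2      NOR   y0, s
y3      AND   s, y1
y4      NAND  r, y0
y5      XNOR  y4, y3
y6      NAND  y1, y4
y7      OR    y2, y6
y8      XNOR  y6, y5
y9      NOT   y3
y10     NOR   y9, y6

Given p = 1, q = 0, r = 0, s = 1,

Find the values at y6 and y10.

y6 = 1, y10 = 0

y0 = q NAND p = 0 NAND 1 = 1
y1 = r AND s = 0 AND 1 = 0
y3 = s AND y1 = 1 AND 0 = 0
y4 = r NAND y0 = 0 NAND 1 = 1
y6 = y1 NAND y4 = 0 NAND 1 = 1
y9 = NOT y3 = NOT 0 = 1
y10 = y9 NOR y6 = 1 NOR 1 = 0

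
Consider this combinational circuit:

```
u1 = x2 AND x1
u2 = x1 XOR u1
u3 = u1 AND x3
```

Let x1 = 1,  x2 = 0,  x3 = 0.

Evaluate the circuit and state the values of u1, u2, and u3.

u1 = 0  u2 = 1  u3 = 0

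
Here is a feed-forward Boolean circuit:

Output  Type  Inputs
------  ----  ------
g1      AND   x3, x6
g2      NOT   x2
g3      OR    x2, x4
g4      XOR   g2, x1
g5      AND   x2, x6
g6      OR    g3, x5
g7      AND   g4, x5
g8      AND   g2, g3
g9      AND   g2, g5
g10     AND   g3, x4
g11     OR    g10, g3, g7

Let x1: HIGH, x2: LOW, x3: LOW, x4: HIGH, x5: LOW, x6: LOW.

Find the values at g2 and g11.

g2 = HIGH  g11 = HIGH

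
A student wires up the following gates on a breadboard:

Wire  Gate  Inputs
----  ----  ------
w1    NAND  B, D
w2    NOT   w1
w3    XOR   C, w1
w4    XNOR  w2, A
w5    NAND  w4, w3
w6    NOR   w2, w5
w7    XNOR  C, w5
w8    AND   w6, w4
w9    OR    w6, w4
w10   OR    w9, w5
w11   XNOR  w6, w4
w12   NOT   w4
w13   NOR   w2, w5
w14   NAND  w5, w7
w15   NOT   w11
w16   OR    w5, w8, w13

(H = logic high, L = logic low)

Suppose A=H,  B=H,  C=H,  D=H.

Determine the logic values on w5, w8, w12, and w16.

w5 = L, w8 = L, w12 = L, w16 = L

w1 = B NAND D = H NAND H = L
w2 = NOT w1 = NOT L = H
w3 = C XOR w1 = H XOR L = H
w4 = w2 XNOR A = H XNOR H = H
w5 = w4 NAND w3 = H NAND H = L
w6 = w2 NOR w5 = H NOR L = L
w8 = w6 AND w4 = L AND H = L
w12 = NOT w4 = NOT H = L
w13 = w2 NOR w5 = H NOR L = L
w16 = w5 OR w8 OR w13 = L OR L OR L = L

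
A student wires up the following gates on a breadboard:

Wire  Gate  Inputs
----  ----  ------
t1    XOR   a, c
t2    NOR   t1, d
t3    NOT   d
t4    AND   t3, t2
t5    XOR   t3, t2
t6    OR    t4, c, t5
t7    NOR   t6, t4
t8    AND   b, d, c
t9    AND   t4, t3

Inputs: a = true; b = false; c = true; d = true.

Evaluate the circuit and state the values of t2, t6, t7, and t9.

t2 = false, t6 = true, t7 = false, t9 = false

t1 = a XOR c = true XOR true = false
t2 = t1 NOR d = false NOR true = false
t3 = NOT d = NOT true = false
t4 = t3 AND t2 = false AND false = false
t5 = t3 XOR t2 = false XOR false = false
t6 = t4 OR c OR t5 = false OR true OR false = true
t7 = t6 NOR t4 = true NOR false = false
t9 = t4 AND t3 = false AND false = false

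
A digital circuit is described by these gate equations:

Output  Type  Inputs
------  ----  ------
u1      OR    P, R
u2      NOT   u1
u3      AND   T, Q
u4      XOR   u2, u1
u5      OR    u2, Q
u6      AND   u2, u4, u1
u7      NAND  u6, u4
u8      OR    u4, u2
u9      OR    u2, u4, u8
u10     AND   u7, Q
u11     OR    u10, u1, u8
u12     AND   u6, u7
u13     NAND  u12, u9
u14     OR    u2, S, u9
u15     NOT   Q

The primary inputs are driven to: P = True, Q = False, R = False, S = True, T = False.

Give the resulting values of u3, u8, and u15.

u1 = P OR R = True OR False = True
u2 = NOT u1 = NOT True = False
u3 = T AND Q = False AND False = False
u4 = u2 XOR u1 = False XOR True = True
u8 = u4 OR u2 = True OR False = True
u15 = NOT Q = NOT False = True

u3 = False, u8 = True, u15 = True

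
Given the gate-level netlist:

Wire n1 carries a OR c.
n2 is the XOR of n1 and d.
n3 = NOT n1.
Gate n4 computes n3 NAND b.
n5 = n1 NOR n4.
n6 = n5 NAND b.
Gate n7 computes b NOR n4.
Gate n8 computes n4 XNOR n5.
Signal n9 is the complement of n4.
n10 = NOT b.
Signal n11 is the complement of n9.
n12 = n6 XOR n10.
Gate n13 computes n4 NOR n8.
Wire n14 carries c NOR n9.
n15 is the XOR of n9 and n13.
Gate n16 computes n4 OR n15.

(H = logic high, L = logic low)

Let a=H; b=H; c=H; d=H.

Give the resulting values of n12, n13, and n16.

n1 = a OR c = H OR H = H
n3 = NOT n1 = NOT H = L
n4 = n3 NAND b = L NAND H = H
n5 = n1 NOR n4 = H NOR H = L
n6 = n5 NAND b = L NAND H = H
n8 = n4 XNOR n5 = H XNOR L = L
n9 = NOT n4 = NOT H = L
n10 = NOT b = NOT H = L
n12 = n6 XOR n10 = H XOR L = H
n13 = n4 NOR n8 = H NOR L = L
n15 = n9 XOR n13 = L XOR L = L
n16 = n4 OR n15 = H OR L = H

n12 = H; n13 = L; n16 = H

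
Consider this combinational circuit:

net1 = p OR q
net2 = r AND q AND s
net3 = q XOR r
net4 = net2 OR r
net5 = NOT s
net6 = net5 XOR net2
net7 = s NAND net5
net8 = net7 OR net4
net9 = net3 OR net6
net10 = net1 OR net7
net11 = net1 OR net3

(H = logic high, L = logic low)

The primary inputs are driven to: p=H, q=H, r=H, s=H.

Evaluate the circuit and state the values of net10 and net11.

net1 = p OR q = H OR H = H
net3 = q XOR r = H XOR H = L
net5 = NOT s = NOT H = L
net7 = s NAND net5 = H NAND L = H
net10 = net1 OR net7 = H OR H = H
net11 = net1 OR net3 = H OR L = H

net10 = H; net11 = H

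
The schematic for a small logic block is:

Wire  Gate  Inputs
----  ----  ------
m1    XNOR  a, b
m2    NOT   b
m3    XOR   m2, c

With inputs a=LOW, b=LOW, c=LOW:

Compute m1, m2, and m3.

m1 = HIGH  m2 = HIGH  m3 = HIGH

m1 = a XNOR b = LOW XNOR LOW = HIGH
m2 = NOT b = NOT LOW = HIGH
m3 = m2 XOR c = HIGH XOR LOW = HIGH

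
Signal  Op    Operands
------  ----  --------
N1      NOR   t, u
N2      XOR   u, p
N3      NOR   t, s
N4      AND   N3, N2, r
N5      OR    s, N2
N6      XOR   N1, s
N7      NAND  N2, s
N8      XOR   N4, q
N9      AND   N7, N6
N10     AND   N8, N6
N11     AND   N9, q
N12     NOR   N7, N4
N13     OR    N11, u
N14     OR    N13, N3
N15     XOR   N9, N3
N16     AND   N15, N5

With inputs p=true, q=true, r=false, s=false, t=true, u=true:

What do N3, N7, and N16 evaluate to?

N3 = false; N7 = true; N16 = false

N1 = t NOR u = true NOR true = false
N2 = u XOR p = true XOR true = false
N3 = t NOR s = true NOR false = false
N5 = s OR N2 = false OR false = false
N6 = N1 XOR s = false XOR false = false
N7 = N2 NAND s = false NAND false = true
N9 = N7 AND N6 = true AND false = false
N15 = N9 XOR N3 = false XOR false = false
N16 = N15 AND N5 = false AND false = false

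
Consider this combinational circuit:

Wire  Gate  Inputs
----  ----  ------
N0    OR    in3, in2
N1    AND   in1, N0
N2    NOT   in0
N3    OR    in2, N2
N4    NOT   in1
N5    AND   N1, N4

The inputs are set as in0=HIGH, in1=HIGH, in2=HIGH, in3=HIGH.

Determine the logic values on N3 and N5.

N0 = in3 OR in2 = HIGH OR HIGH = HIGH
N1 = in1 AND N0 = HIGH AND HIGH = HIGH
N2 = NOT in0 = NOT HIGH = LOW
N3 = in2 OR N2 = HIGH OR LOW = HIGH
N4 = NOT in1 = NOT HIGH = LOW
N5 = N1 AND N4 = HIGH AND LOW = LOW

N3 = HIGH; N5 = LOW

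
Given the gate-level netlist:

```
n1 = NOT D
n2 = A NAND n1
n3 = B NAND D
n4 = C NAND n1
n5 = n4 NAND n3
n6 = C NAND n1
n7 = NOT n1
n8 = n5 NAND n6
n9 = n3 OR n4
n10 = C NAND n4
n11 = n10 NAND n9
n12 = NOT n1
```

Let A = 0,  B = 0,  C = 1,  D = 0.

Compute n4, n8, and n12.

n4 = 0, n8 = 1, n12 = 0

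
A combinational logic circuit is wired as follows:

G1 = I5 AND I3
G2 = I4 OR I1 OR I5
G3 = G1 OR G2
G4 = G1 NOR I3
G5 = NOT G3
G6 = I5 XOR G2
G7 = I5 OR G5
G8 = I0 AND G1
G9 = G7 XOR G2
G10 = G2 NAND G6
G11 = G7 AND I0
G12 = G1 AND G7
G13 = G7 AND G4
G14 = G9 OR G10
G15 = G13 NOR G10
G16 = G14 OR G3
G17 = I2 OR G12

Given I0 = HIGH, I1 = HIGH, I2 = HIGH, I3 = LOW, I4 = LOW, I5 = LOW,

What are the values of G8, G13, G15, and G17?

G1 = I5 AND I3 = LOW AND LOW = LOW
G2 = I4 OR I1 OR I5 = LOW OR HIGH OR LOW = HIGH
G3 = G1 OR G2 = LOW OR HIGH = HIGH
G4 = G1 NOR I3 = LOW NOR LOW = HIGH
G5 = NOT G3 = NOT HIGH = LOW
G6 = I5 XOR G2 = LOW XOR HIGH = HIGH
G7 = I5 OR G5 = LOW OR LOW = LOW
G8 = I0 AND G1 = HIGH AND LOW = LOW
G10 = G2 NAND G6 = HIGH NAND HIGH = LOW
G12 = G1 AND G7 = LOW AND LOW = LOW
G13 = G7 AND G4 = LOW AND HIGH = LOW
G15 = G13 NOR G10 = LOW NOR LOW = HIGH
G17 = I2 OR G12 = HIGH OR LOW = HIGH

G8 = LOW, G13 = LOW, G15 = HIGH, G17 = HIGH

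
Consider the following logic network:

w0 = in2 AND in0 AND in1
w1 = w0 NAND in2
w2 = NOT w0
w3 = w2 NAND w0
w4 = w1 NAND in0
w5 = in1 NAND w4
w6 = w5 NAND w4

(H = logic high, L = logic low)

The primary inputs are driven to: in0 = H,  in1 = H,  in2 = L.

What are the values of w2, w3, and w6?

w2 = H; w3 = H; w6 = H

w0 = in2 AND in0 AND in1 = L AND H AND H = L
w1 = w0 NAND in2 = L NAND L = H
w2 = NOT w0 = NOT L = H
w3 = w2 NAND w0 = H NAND L = H
w4 = w1 NAND in0 = H NAND H = L
w5 = in1 NAND w4 = H NAND L = H
w6 = w5 NAND w4 = H NAND L = H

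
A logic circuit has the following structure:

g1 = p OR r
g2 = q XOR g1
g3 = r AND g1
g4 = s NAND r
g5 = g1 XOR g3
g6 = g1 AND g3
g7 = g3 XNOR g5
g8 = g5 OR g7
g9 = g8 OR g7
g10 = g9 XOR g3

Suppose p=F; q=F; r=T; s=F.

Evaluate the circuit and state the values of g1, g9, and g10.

g1 = p OR r = F OR T = T
g3 = r AND g1 = T AND T = T
g5 = g1 XOR g3 = T XOR T = F
g7 = g3 XNOR g5 = T XNOR F = F
g8 = g5 OR g7 = F OR F = F
g9 = g8 OR g7 = F OR F = F
g10 = g9 XOR g3 = F XOR T = T

g1 = T, g9 = F, g10 = T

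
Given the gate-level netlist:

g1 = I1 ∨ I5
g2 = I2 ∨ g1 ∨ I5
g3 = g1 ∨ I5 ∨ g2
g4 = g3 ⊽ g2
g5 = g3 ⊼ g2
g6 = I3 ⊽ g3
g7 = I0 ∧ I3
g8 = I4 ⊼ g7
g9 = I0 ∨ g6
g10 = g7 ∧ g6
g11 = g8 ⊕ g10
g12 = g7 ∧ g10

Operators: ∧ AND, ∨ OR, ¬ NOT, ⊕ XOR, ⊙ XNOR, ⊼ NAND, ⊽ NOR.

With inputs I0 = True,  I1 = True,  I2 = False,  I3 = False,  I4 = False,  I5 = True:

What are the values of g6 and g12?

g6 = False, g12 = False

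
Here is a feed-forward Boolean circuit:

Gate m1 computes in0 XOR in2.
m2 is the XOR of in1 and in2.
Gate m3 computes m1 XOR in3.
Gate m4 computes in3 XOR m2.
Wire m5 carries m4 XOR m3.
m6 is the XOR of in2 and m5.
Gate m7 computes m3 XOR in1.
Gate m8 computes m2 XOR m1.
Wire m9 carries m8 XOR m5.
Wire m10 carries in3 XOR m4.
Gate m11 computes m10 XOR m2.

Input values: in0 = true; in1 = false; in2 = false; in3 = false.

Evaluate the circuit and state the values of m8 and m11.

m8 = true, m11 = false

m1 = in0 XOR in2 = true XOR false = true
m2 = in1 XOR in2 = false XOR false = false
m4 = in3 XOR m2 = false XOR false = false
m8 = m2 XOR m1 = false XOR true = true
m10 = in3 XOR m4 = false XOR false = false
m11 = m10 XOR m2 = false XOR false = false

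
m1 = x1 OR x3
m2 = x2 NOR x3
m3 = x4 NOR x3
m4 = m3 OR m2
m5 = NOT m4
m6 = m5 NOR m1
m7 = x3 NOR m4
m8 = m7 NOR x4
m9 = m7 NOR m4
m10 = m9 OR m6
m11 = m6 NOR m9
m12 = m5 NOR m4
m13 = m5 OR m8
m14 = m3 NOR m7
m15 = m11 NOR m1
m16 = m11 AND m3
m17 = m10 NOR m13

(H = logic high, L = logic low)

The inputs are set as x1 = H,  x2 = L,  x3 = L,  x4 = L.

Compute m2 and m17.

m2 = H, m17 = L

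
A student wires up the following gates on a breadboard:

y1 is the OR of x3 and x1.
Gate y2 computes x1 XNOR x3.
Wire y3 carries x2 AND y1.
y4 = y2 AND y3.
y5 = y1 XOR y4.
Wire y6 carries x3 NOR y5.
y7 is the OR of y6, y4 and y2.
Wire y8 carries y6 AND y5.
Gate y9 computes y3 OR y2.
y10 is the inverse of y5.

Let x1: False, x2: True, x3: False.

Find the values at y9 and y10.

y9 = True; y10 = True

y1 = x3 OR x1 = False OR False = False
y2 = x1 XNOR x3 = False XNOR False = True
y3 = x2 AND y1 = True AND False = False
y4 = y2 AND y3 = True AND False = False
y5 = y1 XOR y4 = False XOR False = False
y9 = y3 OR y2 = False OR True = True
y10 = NOT y5 = NOT False = True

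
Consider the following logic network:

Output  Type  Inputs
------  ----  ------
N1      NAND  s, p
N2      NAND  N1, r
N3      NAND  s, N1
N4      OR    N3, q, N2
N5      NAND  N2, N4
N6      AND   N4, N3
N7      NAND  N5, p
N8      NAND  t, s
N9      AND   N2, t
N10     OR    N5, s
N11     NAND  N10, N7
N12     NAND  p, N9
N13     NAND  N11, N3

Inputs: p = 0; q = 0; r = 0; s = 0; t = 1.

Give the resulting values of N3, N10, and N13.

N3 = 1, N10 = 0, N13 = 0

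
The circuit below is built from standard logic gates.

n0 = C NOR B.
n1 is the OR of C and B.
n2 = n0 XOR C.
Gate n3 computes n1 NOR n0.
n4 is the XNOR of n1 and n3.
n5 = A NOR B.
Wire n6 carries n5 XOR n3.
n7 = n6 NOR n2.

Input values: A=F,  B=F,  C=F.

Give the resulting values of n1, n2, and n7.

n1 = F  n2 = T  n7 = F

n0 = C NOR B = F NOR F = T
n1 = C OR B = F OR F = F
n2 = n0 XOR C = T XOR F = T
n3 = n1 NOR n0 = F NOR T = F
n5 = A NOR B = F NOR F = T
n6 = n5 XOR n3 = T XOR F = T
n7 = n6 NOR n2 = T NOR T = F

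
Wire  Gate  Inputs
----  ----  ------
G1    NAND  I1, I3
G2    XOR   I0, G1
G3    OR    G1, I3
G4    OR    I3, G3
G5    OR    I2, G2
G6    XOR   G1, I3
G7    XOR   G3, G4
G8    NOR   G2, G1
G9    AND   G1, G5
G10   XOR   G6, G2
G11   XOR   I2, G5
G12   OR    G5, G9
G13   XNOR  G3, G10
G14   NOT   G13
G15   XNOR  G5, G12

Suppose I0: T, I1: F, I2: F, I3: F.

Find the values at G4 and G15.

G4 = T, G15 = T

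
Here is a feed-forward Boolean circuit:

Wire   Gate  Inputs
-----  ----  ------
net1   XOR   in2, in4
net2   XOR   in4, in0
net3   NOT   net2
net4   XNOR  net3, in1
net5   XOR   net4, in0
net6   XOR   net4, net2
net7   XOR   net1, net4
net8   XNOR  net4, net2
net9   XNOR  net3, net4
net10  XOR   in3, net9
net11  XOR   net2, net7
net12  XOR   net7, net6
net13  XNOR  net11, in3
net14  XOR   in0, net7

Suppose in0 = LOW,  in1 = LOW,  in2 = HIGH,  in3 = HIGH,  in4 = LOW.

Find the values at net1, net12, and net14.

net1 = HIGH; net12 = HIGH; net14 = HIGH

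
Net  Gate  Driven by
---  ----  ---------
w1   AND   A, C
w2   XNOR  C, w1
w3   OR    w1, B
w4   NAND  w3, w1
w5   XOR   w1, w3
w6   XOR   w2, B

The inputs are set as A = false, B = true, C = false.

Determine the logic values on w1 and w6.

w1 = A AND C = false AND false = false
w2 = C XNOR w1 = false XNOR false = true
w6 = w2 XOR B = true XOR true = false

w1 = false, w6 = false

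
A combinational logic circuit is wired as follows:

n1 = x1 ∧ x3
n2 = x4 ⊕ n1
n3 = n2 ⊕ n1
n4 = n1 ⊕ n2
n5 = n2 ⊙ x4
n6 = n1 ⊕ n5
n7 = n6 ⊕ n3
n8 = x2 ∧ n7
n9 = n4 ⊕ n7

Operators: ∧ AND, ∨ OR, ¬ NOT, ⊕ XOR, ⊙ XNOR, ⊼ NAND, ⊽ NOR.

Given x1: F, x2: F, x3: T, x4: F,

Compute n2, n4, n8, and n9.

n2 = F, n4 = F, n8 = F, n9 = T

n1 = x1 AND x3 = F AND T = F
n2 = x4 XOR n1 = F XOR F = F
n3 = n2 XOR n1 = F XOR F = F
n4 = n1 XOR n2 = F XOR F = F
n5 = n2 XNOR x4 = F XNOR F = T
n6 = n1 XOR n5 = F XOR T = T
n7 = n6 XOR n3 = T XOR F = T
n8 = x2 AND n7 = F AND T = F
n9 = n4 XOR n7 = F XOR T = T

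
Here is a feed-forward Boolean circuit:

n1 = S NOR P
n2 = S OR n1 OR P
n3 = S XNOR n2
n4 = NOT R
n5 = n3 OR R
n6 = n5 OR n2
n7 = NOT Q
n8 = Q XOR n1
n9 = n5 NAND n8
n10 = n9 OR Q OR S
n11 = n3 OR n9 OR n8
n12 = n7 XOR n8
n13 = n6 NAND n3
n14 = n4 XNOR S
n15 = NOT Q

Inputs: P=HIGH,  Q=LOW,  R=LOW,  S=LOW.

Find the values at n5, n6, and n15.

n5 = LOW, n6 = HIGH, n15 = HIGH

n1 = S NOR P = LOW NOR HIGH = LOW
n2 = S OR n1 OR P = LOW OR LOW OR HIGH = HIGH
n3 = S XNOR n2 = LOW XNOR HIGH = LOW
n5 = n3 OR R = LOW OR LOW = LOW
n6 = n5 OR n2 = LOW OR HIGH = HIGH
n15 = NOT Q = NOT LOW = HIGH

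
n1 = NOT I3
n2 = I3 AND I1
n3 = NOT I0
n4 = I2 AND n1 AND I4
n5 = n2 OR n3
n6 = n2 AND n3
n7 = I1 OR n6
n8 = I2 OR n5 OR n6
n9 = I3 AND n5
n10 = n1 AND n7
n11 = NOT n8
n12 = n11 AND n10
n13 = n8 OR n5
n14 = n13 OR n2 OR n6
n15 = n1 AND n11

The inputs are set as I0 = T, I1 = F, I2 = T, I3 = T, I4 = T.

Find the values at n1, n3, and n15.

n1 = NOT I3 = NOT T = F
n2 = I3 AND I1 = T AND F = F
n3 = NOT I0 = NOT T = F
n5 = n2 OR n3 = F OR F = F
n6 = n2 AND n3 = F AND F = F
n8 = I2 OR n5 OR n6 = T OR F OR F = T
n11 = NOT n8 = NOT T = F
n15 = n1 AND n11 = F AND F = F

n1 = F  n3 = F  n15 = F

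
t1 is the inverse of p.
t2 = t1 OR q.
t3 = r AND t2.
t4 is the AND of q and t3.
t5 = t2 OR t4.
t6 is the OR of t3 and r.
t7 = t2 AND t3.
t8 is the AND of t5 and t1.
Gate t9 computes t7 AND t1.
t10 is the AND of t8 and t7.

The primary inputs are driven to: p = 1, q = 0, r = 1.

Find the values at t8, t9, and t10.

t8 = 0, t9 = 0, t10 = 0

t1 = NOT p = NOT 1 = 0
t2 = t1 OR q = 0 OR 0 = 0
t3 = r AND t2 = 1 AND 0 = 0
t4 = q AND t3 = 0 AND 0 = 0
t5 = t2 OR t4 = 0 OR 0 = 0
t7 = t2 AND t3 = 0 AND 0 = 0
t8 = t5 AND t1 = 0 AND 0 = 0
t9 = t7 AND t1 = 0 AND 0 = 0
t10 = t8 AND t7 = 0 AND 0 = 0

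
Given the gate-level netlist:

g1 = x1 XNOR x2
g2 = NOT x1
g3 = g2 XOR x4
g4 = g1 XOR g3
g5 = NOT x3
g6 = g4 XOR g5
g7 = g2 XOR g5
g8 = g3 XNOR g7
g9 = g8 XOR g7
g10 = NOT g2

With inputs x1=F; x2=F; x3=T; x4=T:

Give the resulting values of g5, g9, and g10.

g5 = F; g9 = T; g10 = F

g2 = NOT x1 = NOT F = T
g3 = g2 XOR x4 = T XOR T = F
g5 = NOT x3 = NOT T = F
g7 = g2 XOR g5 = T XOR F = T
g8 = g3 XNOR g7 = F XNOR T = F
g9 = g8 XOR g7 = F XOR T = T
g10 = NOT g2 = NOT T = F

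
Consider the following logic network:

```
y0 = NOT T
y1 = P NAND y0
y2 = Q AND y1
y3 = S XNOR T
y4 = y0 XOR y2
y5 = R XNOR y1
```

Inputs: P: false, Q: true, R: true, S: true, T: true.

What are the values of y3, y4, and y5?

y3 = true, y4 = true, y5 = true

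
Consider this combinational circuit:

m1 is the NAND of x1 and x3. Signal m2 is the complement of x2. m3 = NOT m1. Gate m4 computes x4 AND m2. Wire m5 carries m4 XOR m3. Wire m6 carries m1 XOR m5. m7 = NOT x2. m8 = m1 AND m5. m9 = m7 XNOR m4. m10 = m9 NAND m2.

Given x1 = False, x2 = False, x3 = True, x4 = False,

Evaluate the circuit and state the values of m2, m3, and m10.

m2 = True, m3 = False, m10 = True

m1 = x1 NAND x3 = False NAND True = True
m2 = NOT x2 = NOT False = True
m3 = NOT m1 = NOT True = False
m4 = x4 AND m2 = False AND True = False
m7 = NOT x2 = NOT False = True
m9 = m7 XNOR m4 = True XNOR False = False
m10 = m9 NAND m2 = False NAND True = True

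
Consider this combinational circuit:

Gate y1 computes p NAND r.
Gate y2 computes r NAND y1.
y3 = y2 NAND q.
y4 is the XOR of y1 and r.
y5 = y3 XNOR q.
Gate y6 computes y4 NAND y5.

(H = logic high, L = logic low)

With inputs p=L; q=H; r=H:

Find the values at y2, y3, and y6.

y2 = L  y3 = H  y6 = H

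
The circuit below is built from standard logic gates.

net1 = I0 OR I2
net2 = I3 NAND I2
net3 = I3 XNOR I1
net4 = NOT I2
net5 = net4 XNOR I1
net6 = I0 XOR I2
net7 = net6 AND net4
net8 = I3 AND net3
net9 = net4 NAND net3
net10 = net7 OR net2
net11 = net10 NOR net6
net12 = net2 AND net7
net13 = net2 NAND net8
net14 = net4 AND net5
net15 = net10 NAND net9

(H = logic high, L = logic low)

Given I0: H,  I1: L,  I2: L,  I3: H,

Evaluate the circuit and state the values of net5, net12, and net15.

net5 = L  net12 = H  net15 = L

net2 = I3 NAND I2 = H NAND L = H
net3 = I3 XNOR I1 = H XNOR L = L
net4 = NOT I2 = NOT L = H
net5 = net4 XNOR I1 = H XNOR L = L
net6 = I0 XOR I2 = H XOR L = H
net7 = net6 AND net4 = H AND H = H
net9 = net4 NAND net3 = H NAND L = H
net10 = net7 OR net2 = H OR H = H
net12 = net2 AND net7 = H AND H = H
net15 = net10 NAND net9 = H NAND H = L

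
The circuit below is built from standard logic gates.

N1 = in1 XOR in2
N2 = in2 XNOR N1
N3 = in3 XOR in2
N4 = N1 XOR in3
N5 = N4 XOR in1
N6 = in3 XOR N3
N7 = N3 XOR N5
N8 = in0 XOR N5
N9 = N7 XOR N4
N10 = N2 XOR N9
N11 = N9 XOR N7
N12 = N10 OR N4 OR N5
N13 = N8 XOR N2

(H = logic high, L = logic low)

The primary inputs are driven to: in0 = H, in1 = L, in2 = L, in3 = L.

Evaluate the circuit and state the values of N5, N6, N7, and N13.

N1 = in1 XOR in2 = L XOR L = L
N2 = in2 XNOR N1 = L XNOR L = H
N3 = in3 XOR in2 = L XOR L = L
N4 = N1 XOR in3 = L XOR L = L
N5 = N4 XOR in1 = L XOR L = L
N6 = in3 XOR N3 = L XOR L = L
N7 = N3 XOR N5 = L XOR L = L
N8 = in0 XOR N5 = H XOR L = H
N13 = N8 XOR N2 = H XOR H = L

N5 = L  N6 = L  N7 = L  N13 = L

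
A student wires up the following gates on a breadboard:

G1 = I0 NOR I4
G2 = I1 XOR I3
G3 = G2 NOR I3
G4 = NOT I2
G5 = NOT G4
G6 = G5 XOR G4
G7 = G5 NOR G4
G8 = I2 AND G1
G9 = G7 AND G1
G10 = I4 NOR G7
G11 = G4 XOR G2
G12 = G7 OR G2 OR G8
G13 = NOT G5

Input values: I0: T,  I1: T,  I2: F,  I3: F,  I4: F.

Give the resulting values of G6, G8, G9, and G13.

G1 = I0 NOR I4 = T NOR F = F
G4 = NOT I2 = NOT F = T
G5 = NOT G4 = NOT T = F
G6 = G5 XOR G4 = F XOR T = T
G7 = G5 NOR G4 = F NOR T = F
G8 = I2 AND G1 = F AND F = F
G9 = G7 AND G1 = F AND F = F
G13 = NOT G5 = NOT F = T

G6 = T, G8 = F, G9 = F, G13 = T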